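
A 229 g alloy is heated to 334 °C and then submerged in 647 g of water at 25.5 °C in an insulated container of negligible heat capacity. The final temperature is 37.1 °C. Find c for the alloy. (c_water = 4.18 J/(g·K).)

c ≈ 0.461 J/(g·K)

m_s c (T_s − T_f) = m_water c_water (T_f − T_0):
229×c×(334 − 37.1) = 647×4.18×(37.1 − 25.5)
67990 c = 31372  ⇒  c ≈ 0.4614 J/(g·K)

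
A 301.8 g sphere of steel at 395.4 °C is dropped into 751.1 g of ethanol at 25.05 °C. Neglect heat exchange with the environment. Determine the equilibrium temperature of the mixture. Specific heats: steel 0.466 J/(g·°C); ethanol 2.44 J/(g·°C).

T_f ≈ 51.4 °C

Setting the total heat transfer to zero:
301.8×0.466×(T − 395.4) + 751.1×2.44×(T − 25.05) = 0
(140.64 + 1832.7) T = 140.64×395.4 + 1832.7×25.05
T ≈ 51.44 °C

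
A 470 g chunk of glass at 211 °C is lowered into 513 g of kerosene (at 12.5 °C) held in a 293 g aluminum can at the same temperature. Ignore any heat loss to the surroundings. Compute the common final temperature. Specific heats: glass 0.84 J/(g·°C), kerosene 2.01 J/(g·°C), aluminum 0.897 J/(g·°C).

T_f ≈ 58.9 °C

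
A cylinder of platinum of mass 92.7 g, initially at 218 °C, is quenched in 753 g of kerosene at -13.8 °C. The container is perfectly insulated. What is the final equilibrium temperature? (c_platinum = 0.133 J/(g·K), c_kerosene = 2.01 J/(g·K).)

Net heat exchanged in the isolated system is zero:
92.7·0.133·(T − 218) + 753·2.01·(T − (-13.8)) = 0
12.33(T − 218) + 1513.5(T − (-13.8)) = 0
(12.33 + 1513.5) T = 12.33·218 + 1513.5·(-13.8)
T = -18199 / 1525.9 = -11.9 °C

T_f ≈ -11.9 °C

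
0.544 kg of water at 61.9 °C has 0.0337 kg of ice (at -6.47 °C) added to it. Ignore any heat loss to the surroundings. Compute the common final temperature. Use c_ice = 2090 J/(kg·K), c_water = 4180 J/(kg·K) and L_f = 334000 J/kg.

T_f ≈ 53.4 °C

Net heat exchanged in the isolated system is zero:
ice -6.47→0 °C: 0.0337·2090·6.47 = 455.7; latent heat to melt: 0.0337·334000 = 11256; warm the meltwater: 140.87 T; water cools: 0.544·4180·(T − 61.9) = 2273.9(T − 61.9)
2414.8 T = 140756 − 11712 = 129044
T ≈ 53.44 °C. Since T > 0 °C, the all-ice-melts assumption holds.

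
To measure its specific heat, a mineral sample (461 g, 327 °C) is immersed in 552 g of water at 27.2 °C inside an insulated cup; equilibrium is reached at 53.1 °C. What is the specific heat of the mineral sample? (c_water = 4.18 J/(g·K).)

c ≈ 0.473 J/(g·K)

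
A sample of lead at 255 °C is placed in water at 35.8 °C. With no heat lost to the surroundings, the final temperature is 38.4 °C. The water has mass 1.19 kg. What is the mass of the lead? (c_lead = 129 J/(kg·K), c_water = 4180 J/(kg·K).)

m ≈ 0.463 kg

Conservation of energy gives ΣQ = 0:
m×129×(38.4 − 255) + 1.19×4180×(38.4 − 35.8) = 0
-27941 m = -12933
m = -12933/-27941 ≈ 0.4629 kg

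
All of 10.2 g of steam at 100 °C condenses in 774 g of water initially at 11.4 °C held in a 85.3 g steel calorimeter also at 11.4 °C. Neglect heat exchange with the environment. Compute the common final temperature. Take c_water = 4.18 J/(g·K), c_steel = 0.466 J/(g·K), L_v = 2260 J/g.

Energy conservation, ΣQ = 0:
steam→water at 100 °C releases m L_v = 10.2·2260 = 23052
  condensate cools 100→T: 10.2·4.18·(T − 100) = 42.64(T − 100)
  water warms: 774·4.18·(T − 11.4) = 3235.3(T − 11.4)
  steel cup: 85.3·0.466·(T − 11.4) = 39.75(T − 11.4)
3317.7 T = 23052 + 4263.6 + 37336 = 64651
T ≈ 19.49 °C — below 100 °C, confirming all the steam condensed.

T_f ≈ 19.5 °C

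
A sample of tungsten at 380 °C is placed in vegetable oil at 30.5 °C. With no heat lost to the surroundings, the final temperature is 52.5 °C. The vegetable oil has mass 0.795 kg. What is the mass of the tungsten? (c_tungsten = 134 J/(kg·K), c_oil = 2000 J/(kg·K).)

Heat lost by the tungsten = heat gained by the oil:
m×134×(380 − 52.5) = 0.795×2000×(52.5 − 30.5)
43885 m = 34980  ⇒  m ≈ 0.7971 kg

m ≈ 0.797 kg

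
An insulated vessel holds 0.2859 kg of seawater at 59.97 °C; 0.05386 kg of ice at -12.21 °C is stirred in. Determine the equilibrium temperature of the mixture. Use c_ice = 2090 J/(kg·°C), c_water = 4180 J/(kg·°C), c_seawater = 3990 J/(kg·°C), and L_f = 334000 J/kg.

Taking heat into each body as positive, Σ m c ΔT = 0:
warm ice to 0 °C: 0.05386·2090·(0 − (-12.21)) = 1374.4
  fusion: m_ice L_f = 0.05386·334000 = 17989
  meltwater 0→T: 0.05386·4180·T = 225.13 T
  seawater: 1140.7(T − 59.97)
1365.9 T = 68410 − 19364 = 49047
T ≈ 35.91 °C — above 0 °C, consistent with complete melting.

T_f ≈ 35.9 °C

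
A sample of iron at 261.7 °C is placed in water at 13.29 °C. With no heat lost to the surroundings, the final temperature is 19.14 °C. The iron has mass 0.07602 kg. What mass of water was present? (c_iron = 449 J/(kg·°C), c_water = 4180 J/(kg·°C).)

m ≈ 0.339 kg

Heat gained plus heat lost sum to zero:
0.07602×449×(19.14 − 261.7) + m×4180×(19.14 − 13.29) = 0
24453 m = 8279.3
m = 8279.3/24453 ≈ 0.3386 kg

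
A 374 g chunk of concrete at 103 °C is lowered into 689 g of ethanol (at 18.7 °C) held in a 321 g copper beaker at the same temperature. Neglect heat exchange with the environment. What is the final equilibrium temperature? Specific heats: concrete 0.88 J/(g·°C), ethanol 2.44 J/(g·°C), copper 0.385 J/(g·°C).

T_f ≈ 31.7 °C

Heat gained plus heat lost sum to zero:
374*0.88*(T − 103) + 689*2.44*(T − 18.7) + 321*0.385*(T − 18.7) = 0
2133.9 T = 67648
T = 67648/2133.9 ≈ 31.70 °C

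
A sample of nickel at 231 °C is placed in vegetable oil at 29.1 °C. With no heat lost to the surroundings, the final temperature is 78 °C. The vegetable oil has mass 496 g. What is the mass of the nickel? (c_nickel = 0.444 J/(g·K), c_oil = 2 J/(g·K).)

Heat lost by the nickel = heat gained by the oil:
m·0.444·(231 − 78) = 496·2·(78 − 29.1)
67.93 m = 48509  ⇒  m ≈ 714.1 g

m ≈ 714 g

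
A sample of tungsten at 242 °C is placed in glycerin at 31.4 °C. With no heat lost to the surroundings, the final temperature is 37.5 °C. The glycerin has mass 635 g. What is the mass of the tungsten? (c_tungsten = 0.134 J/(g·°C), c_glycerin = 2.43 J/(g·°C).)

m ≈ 343 g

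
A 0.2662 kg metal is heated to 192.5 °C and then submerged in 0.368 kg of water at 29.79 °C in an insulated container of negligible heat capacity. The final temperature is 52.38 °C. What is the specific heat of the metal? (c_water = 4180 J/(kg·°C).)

c ≈ 932 J/(kg·°C)

Conservation of energy gives ΣQ = 0:
0.2662·c·(52.38 − 192.5) + 0.368·4180·(52.38 − 29.79) = 0
-37.3 c = -34749
c = -34749/-37.3 ≈ 931.6 J/(kg·°C)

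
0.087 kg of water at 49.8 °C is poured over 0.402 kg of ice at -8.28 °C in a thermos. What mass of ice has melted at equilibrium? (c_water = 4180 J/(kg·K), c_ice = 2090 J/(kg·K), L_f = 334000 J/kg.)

Cooling the water to 0 °C releases 0.087·4180·49.8 = 18110 J.
Warming the ice to 0 °C takes 0.402·2090·8.28 = 6956.7 J, leaving 11154 J for melting.
To melt every bit of ice: 0.402·334000 = 134268 J.
11154 J < 134268 J, so only part of the ice melts and the system sits at 0 °C.
m_melted·334000 = 11154  ⇒  m_melted ≈ 0.03339 kg.

m_melted ≈ 0.0334 kg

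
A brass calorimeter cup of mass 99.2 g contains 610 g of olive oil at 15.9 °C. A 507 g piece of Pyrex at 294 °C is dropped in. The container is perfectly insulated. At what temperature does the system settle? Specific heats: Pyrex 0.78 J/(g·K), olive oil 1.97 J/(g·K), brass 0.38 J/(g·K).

T_f ≈ 83.2 °C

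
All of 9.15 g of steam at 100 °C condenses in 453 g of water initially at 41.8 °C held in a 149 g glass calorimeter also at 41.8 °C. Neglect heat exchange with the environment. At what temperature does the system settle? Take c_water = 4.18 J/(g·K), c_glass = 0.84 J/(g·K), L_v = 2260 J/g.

T_f ≈ 52.9 °C

Conservation of energy gives ΣQ = 0:
latent heat released on condensation: 9.15×2260 = 20679; condensate cools 100→T: 9.15×4.18×(T − 100) = 38.25(T − 100); original water: 1893.5(T − 41.8); cup: 125.16(T − 41.8)
2056.9 T = 20679 + 3824.7 + 84382 = 108885
T ≈ 52.94 °C — below 100 °C, confirming all the steam condensed.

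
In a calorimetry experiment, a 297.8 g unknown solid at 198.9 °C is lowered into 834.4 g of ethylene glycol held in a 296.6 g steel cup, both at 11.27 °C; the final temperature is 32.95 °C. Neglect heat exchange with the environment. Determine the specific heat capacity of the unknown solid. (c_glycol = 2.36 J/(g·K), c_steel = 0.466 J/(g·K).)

c ≈ 0.924 J/(g·K)

Taking heat into each body as positive, Σ m c ΔT = 0:
297.8×c×(32.95 − 198.9) + 834.4×2.36×(32.95 − 11.27) + 296.6×0.466×(32.95 − 11.27) = 0
-49420 c = -45688
c = -45688/-49420 ≈ 0.9245 J/(g·K)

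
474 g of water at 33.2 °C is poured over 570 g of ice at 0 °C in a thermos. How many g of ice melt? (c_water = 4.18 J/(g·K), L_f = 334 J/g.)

m_melted ≈ 197 g

Cooling the water to 0 °C releases 474×4.18×33.2 = 65780 J.
To melt every bit of ice: 570×334 = 190380 J.
That's not enough to melt it all — equilibrium is at 0 °C with ice remaining.
Mass melted = 65780/334 ≈ 196.9 g.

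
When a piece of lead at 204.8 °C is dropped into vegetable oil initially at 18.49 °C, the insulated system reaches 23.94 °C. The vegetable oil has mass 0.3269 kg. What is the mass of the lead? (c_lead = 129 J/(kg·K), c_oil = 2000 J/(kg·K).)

Conservation of energy gives ΣQ = 0:
m×129×(23.94 − 204.8) + 0.3269×2000×(23.94 − 18.49) = 0
-23331 m = -3563.2
m = -3563.2/-23331 ≈ 0.1527 kg

m ≈ 0.153 kg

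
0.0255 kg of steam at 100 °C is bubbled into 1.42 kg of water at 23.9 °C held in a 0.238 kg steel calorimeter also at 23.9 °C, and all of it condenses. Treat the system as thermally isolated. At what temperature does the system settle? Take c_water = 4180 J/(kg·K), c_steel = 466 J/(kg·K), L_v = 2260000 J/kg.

T_f ≈ 34.6 °C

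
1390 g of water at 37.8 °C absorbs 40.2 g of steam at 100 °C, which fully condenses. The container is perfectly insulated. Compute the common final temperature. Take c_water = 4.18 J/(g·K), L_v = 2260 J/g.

T_f ≈ 54.7 °C

Let T be the final temperature. ΣQ_i = 0:
latent heat released on condensation: 40.2·2260 = 90852; condensate cools 100→T: 40.2·4.18·(T − 100) = 168.04(T − 100); water warms: 1390·4.18·(T − 37.8) = 5810.2(T − 37.8)
5978.2 T = 90852 + 16804 + 219626 = 327281
T ≈ 54.75 °C — below 100 °C, confirming all the steam condensed.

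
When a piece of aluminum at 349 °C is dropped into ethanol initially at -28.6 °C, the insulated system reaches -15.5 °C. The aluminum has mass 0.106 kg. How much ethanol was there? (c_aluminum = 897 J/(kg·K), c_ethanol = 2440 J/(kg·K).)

m ≈ 1.08 kg

Heat lost by the aluminum = heat gained by the ethanol:
0.106·897·(349 − -15.5) = m·2440·(-15.5 − (-28.6))
31964 m = 34657  ⇒  m ≈ 1.084 kg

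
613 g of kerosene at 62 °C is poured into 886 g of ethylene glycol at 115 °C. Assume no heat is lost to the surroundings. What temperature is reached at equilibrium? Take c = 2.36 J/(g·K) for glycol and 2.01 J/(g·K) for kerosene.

|Q_glycol| = |Q_kerosene|:
886·2.36·(115 − T) = 613·2.01·(T − 62)
2091(115 − T) = 1232.1(T − 62)
3323.1 T = 316852  ⇒  T ≈ 95.35 °C

T_f ≈ 95.3 °C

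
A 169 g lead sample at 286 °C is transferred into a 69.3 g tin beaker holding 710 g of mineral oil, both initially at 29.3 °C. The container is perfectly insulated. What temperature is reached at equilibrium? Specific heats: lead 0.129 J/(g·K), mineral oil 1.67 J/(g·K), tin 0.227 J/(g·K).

T_f = Σ m_i c_i T_i / Σ m_i c_i:
T_f = (21.8*286 + 1185.7*29.3 + 15.73*29.3) / (21.8 + 1185.7 + 15.73)
    = 41437 / 1223.2 ≈ 33.88 °C

T_f ≈ 33.9 °C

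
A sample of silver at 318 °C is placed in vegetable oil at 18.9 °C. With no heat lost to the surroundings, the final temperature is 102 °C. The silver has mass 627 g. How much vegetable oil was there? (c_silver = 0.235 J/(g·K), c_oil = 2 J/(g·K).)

m ≈ 191 g

Energy conservation, ΣQ = 0:
627·0.235·(102 − 318) + m·2·(102 − 18.9) = 0
166.2 m = 31827
m = 31827/166.2 ≈ 191.5 g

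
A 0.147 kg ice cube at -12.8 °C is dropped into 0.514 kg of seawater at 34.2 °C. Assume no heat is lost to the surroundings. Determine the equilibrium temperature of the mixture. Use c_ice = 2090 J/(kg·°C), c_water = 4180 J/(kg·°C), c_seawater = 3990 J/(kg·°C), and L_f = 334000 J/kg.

T_f ≈ 6.4 °C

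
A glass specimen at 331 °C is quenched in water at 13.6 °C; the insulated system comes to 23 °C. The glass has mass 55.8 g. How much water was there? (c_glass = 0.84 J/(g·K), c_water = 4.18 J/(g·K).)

|Q_glass| = |Q_water|:
55.8·0.84·(331 − 23) = m·4.18·(23 − 13.6)
39.29 m = 14437  ⇒  m ≈ 367.4 g

m ≈ 367 g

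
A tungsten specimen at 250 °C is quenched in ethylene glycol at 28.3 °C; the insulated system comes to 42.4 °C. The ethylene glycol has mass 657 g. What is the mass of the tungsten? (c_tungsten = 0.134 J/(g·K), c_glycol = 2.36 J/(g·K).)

Heat lost by the tungsten = heat gained by the glycol:
m×0.134×(250 − 42.4) = 657×2.36×(42.4 − 28.3)
27.82 m = 21862  ⇒  m ≈ 785.9 g

m ≈ 786 g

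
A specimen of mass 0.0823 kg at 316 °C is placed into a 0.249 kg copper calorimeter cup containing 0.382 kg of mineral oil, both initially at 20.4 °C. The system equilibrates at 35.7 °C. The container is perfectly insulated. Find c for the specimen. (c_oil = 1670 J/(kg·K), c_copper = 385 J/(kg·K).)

c ≈ 487 J/(kg·K)

Taking heat into each body as positive, Σ m c ΔT = 0:
0.0823·c·(35.7 − 316) + 0.382·1670·(35.7 − 20.4) + 0.249·385·(35.7 − 20.4) = 0
-23.07 c = -11227
c = -11227/-23.07 ≈ 486.7 J/(kg·K)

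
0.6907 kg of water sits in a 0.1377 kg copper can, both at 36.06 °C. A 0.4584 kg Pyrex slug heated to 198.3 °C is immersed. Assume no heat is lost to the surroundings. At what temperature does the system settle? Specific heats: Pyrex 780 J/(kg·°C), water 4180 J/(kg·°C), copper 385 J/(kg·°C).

T_f ≈ 53.7 °C

Heat gained plus heat lost sum to zero:
0.4584×780×(T − 198.3) + 0.6907×4180×(T − 36.06) + 0.1377×385×(T − 36.06) = 0
(357.55 + 2887.1 + 53.01) T = 357.55×198.3 + 2887.1×36.06 + 53.01×36.06
T = 176924/3297.7 ≈ 53.65 °C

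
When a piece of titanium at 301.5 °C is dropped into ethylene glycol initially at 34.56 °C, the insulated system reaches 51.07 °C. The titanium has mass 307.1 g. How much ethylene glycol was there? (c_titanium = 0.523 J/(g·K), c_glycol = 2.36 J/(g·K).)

m ≈ 1030 g

Heat lost by the titanium = heat gained by the glycol:
307.1·0.523·(301.5 − 51.07) = m·2.36·(51.07 − 34.56)
38.96 m = 40222  ⇒  m ≈ 1032 g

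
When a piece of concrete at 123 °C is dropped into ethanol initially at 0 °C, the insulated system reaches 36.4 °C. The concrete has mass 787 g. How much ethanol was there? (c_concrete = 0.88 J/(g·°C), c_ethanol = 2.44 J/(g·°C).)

Heat lost by the concrete = heat gained by the ethanol:
787·0.88·(123 − 36.4) = m·2.44·(36.4 − 0)
88.82 m = 59976  ⇒  m ≈ 675.3 g

m ≈ 675 g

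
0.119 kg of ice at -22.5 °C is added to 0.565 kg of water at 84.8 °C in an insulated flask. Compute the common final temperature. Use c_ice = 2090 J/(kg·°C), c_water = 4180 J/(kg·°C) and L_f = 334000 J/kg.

T_f ≈ 54.2 °C

Let T be the final temperature. ΣQ_i = 0:
ice -22.5→0 °C: 0.119×2090×22.5 = 5596; latent heat to melt: 0.119×334000 = 39746; meltwater 0→T: 0.119×4180×T = 497.42 T; water: 2361.7(T − 84.8)
2859.1 T = 200272 − 45342 = 154930
T ≈ 54.19 °C — above 0 °C, consistent with complete melting.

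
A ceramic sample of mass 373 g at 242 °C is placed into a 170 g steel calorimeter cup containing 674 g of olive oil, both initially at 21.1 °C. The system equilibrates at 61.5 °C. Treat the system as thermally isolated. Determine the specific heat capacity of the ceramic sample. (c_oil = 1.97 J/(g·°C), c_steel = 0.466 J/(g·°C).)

c ≈ 0.844 J/(g·°C)

Heat gained plus heat lost sum to zero:
373×c×(61.5 − 242) + 674×1.97×(61.5 − 21.1) + 170×0.466×(61.5 − 21.1) = 0
-67326 c = -56843
c = -56843/-67326 ≈ 0.8443 J/(g·°C)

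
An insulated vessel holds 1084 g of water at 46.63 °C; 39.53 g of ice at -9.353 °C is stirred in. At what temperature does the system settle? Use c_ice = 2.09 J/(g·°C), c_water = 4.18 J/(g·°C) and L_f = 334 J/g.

T_f ≈ 42.0 °C

Heat gained plus heat lost sum to zero:
ice -9.353→0 °C: 39.53·2.09·9.353 = 772.72; latent heat to melt: 39.53·334 = 13203; meltwater 0→T: 39.53·4.18·T = 165.24 T; water: 4531.1(T − 46.63)
4696.4 T = 211286 − 13976 = 197310
T ≈ 42.01 °C. Since T > 0 °C, the all-ice-melts assumption holds.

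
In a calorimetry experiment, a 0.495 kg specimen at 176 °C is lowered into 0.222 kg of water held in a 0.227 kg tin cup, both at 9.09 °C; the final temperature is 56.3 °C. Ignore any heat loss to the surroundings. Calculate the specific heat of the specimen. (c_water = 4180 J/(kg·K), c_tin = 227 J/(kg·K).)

Net heat exchanged in the isolated system is zero:
0.495·c·(56.3 − 176) + 0.222·4180·(56.3 − 9.09) + 0.227·227·(56.3 − 9.09) = 0
-59.25 c = -46242
c = -46242/-59.25 ≈ 780.4 J/(kg·K)

c ≈ 780 J/(kg·K)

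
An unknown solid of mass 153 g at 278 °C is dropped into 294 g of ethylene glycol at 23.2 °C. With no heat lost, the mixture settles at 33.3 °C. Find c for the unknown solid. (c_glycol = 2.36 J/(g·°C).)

c ≈ 0.187 J/(g·°C)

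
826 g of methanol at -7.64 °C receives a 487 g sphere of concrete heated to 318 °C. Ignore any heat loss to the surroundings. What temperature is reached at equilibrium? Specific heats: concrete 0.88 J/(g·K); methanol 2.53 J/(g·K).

T_f ≈ 47.8 °C

Let T be the final temperature. ΣQ_i = 0:
487×0.88×(T − 318) + 826×2.53×(T − (-7.64)) = 0
2518.3 T = 120316
T = 120316/2518.3 ≈ 47.78 °C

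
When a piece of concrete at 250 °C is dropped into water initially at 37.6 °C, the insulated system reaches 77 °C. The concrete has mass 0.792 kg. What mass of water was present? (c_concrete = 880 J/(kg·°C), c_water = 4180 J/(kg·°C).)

m ≈ 0.732 kg

Let T be the final temperature. ΣQ_i = 0:
0.792·880·(77 − 250) + m·4180·(77 − 37.6) = 0
164692 m = 120574
m = 120574/164692 ≈ 0.7321 kg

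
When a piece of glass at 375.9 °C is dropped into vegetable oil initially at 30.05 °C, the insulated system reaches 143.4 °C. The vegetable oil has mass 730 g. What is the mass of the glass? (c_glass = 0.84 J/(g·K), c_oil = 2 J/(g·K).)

m ≈ 847 g

Heat lost by the glass = heat gained by the oil:
m×0.84×(375.9 − 143.4) = 730×2×(143.4 − 30.05)
195.3 m = 165491  ⇒  m ≈ 847.4 g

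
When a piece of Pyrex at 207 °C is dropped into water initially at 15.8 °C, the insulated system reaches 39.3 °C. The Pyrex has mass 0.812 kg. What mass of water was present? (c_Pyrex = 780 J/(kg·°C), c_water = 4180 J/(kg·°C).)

m ≈ 1.08 kg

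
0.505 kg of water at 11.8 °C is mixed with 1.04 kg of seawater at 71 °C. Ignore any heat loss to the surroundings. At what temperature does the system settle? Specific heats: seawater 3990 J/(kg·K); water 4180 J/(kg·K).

T_f ≈ 51.0 °C

Heat gained plus heat lost sum to zero:
1.04·3990·(T − 71) + 0.505·4180·(T − 11.8) = 0
4149.6(T − 71) + 2110.9(T − 11.8) = 0
(4149.6 + 2110.9) T = 4149.6·71 + 2110.9·11.8
T = 319530/6260.5 ≈ 51.04 °C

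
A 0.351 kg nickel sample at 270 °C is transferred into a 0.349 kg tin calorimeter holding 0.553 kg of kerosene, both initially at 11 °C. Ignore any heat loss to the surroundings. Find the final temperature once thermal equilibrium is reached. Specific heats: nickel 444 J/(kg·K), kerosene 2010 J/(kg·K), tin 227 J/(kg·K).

T_f = Σ m_i c_i T_i / Σ m_i c_i:
T_f = (155.84·270 + 1111.5·11 + 79.22·11) / (155.84 + 1111.5 + 79.22)
    = 55176 / 1346.6 ≈ 40.97 °C

T_f ≈ 41.0 °C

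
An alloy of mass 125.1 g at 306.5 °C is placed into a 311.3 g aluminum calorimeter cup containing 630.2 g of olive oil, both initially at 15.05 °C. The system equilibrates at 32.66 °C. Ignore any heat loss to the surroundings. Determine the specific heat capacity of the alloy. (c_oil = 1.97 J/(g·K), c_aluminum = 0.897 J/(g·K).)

Let T be the final temperature. ΣQ_i = 0:
125.1×c×(32.66 − 306.5) + 630.2×1.97×(32.66 − 15.05) + 311.3×0.897×(32.66 − 15.05) = 0
-34257 c = -26780
c = -26780/-34257 ≈ 0.7817 J/(g·K)

c ≈ 0.782 J/(g·K)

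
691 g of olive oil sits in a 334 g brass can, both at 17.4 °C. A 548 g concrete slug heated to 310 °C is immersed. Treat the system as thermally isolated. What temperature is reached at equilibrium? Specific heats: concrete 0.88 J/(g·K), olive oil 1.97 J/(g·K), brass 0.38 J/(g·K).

T_f ≈ 89.0 °C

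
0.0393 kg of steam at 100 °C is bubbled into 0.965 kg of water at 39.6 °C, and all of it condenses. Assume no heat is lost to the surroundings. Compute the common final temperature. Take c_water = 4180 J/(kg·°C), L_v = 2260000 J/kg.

T_f ≈ 63.1 °C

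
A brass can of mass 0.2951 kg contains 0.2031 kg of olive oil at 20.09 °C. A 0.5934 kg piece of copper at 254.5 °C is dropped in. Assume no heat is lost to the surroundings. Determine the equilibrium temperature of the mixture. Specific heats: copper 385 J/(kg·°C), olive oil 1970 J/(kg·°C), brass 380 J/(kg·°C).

T_f ≈ 92.4 °C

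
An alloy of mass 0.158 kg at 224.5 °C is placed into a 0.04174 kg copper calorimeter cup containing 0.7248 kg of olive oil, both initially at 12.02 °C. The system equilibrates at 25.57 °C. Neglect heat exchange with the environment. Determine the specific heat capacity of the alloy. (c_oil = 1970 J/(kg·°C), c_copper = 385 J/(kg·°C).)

Heat gained plus heat lost sum to zero:
0.158×c×(25.57 − 224.5) + 0.7248×1970×(25.57 − 12.02) + 0.04174×385×(25.57 − 12.02) = 0
-31.43 c = -19565
c = -19565/-31.43 ≈ 622.5 J/(kg·°C)

c ≈ 622 J/(kg·°C)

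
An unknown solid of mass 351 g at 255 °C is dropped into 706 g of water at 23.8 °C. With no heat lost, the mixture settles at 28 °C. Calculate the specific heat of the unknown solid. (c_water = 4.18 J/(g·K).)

Energy conservation, ΣQ = 0:
351·c·(28 − 255) + 706·4.18·(28 − 23.8) = 0
-79677 c = -12395
c = -12395/-79677 ≈ 0.1556 J/(g·K)

c ≈ 0.156 J/(g·K)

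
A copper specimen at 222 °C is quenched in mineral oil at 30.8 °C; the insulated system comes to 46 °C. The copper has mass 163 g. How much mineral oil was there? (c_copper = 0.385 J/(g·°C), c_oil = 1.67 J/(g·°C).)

|Q_copper| = |Q_oil|:
163·0.385·(222 − 46) = m·1.67·(46 − 30.8)
25.38 m = 11045  ⇒  m ≈ 435.1 g

m ≈ 435 g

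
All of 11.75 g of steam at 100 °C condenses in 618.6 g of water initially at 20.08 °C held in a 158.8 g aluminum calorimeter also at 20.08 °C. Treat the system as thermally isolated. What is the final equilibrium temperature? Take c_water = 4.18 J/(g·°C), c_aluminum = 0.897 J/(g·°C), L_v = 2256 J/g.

T_f ≈ 31.0 °C

Conservation of energy gives ΣQ = 0:
steam→water at 100 °C releases m L_v = 11.75×2256 = 26508; condensed water 100 °C→T: 49.11(T − 100); water warms: 618.6×4.18×(T − 20.08) = 2585.7(T − 20.08); aluminum cup: 158.8×0.897×(T − 20.08) = 142.44(T − 20.08)
2777.3 T = 26508 + 4911.5 + 54782 = 86202
T ≈ 31.04 °C (< 100 °C, so full condensation is consistent).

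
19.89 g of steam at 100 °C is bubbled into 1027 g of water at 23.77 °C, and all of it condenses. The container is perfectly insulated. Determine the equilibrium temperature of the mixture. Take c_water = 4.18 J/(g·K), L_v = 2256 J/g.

Setting the total heat transfer to zero:
condense steam: −19.89·2256 = −44872
  condensed water 100 °C→T: 83.14(T − 100)
  water warms: 1027·4.18·(T − 23.77) = 4292.9(T − 23.77)
4376 T = 44872 + 8314 + 102041 = 155227
T ≈ 35.47 °C — below 100 °C, confirming all the steam condensed.

T_f ≈ 35.5 °C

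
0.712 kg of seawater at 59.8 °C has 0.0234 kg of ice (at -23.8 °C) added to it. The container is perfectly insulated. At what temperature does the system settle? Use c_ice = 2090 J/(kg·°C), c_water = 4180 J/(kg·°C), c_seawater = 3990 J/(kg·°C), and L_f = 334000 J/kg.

T_f ≈ 54.8 °C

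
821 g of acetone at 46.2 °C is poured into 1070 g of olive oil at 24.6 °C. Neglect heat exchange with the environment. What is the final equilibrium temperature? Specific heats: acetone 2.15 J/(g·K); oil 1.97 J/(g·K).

T_f ≈ 34.4 °C

Set heat shed by the hot body equal to heat absorbed by the cold body:
821*2.15*(46.2 − T) = 1070*1.97*(T − 24.6)
1765.1(46.2 − T) = 2107.9(T − 24.6)
3873.1 T = 133404  ⇒  T ≈ 34.44 °C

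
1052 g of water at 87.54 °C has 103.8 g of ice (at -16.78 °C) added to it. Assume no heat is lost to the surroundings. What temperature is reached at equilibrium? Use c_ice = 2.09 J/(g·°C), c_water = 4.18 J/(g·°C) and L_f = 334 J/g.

Sum of m c ΔT and latent-heat terms is zero:
warm ice to 0 °C: 103.8×2.09×(0 − (-16.78)) = 3640.3; fusion: m_ice L_f = 103.8×334 = 34669; warm the meltwater: 433.88 T; water cools: 1052×4.18×(T − 87.54) = 4397.4(T − 87.54)
4831.2 T = 384945 − 38309 = 346635
T ≈ 71.75 °C. Since T > 0 °C, the all-ice-melts assumption holds.

T_f ≈ 71.7 °C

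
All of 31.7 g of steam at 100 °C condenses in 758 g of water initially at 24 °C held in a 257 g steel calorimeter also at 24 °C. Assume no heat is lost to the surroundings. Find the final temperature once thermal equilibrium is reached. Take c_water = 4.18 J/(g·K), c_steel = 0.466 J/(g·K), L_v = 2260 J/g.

T_f ≈ 47.9 °C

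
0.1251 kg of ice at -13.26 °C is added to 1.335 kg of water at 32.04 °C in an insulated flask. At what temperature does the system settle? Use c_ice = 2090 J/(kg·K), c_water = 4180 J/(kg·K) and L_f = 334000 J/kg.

T_f ≈ 21.9 °C

Conservation of energy gives ΣQ = 0:
ice -13.26→0 °C: 0.1251·2090·13.26 = 3466.9; melt ice: 0.1251·334000 = 41783; warm the meltwater: 522.92 T; water: 5580.3(T − 32.04)
6103.2 T = 178793 − 45250 = 133542
T ≈ 21.88 °C — above 0 °C, consistent with complete melting.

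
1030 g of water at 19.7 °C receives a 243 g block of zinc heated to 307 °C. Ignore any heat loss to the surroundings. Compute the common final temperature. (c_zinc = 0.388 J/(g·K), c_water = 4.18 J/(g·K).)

T_f ≈ 25.9 °C

T_f is the heat-capacity-weighted average of the initial temperatures:
T_f = (94.28*307 + 4305.4*19.7) / (94.28 + 4305.4)
    = 113762 / 4399.7 ≈ 25.86 °C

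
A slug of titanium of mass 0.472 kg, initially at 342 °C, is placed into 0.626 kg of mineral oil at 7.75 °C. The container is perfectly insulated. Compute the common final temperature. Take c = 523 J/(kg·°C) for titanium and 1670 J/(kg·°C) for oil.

T_f ≈ 71.6 °C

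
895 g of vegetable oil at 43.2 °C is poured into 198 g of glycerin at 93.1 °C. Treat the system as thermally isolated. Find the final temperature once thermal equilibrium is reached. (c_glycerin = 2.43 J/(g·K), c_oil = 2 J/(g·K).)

Net heat exchanged in the isolated system is zero:
198×2.43×(T − 93.1) + 895×2×(T − 43.2) = 0
(481.14 + 1790) T = 481.14×93.1 + 1790×43.2
T ≈ 53.77 °C

T_f ≈ 53.8 °C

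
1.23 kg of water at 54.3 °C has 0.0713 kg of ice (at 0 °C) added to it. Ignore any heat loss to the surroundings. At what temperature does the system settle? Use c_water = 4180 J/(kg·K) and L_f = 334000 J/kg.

T_f ≈ 46.9 °C

Taking heat into each body as positive, Σ m c ΔT = 0:
melt ice: 0.0713×334000 = 23814; warm the meltwater: 298.03 T; water cools: 1.23×4180×(T − 54.3) = 5141.4(T − 54.3)
5439.4 T = 279178 − 23814 = 255364
T ≈ 46.95 °C. Since T > 0 °C, the all-ice-melts assumption holds.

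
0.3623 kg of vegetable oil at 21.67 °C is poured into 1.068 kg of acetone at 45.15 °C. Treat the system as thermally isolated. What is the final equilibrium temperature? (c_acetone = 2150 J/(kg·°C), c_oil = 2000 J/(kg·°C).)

T_f ≈ 39.5 °C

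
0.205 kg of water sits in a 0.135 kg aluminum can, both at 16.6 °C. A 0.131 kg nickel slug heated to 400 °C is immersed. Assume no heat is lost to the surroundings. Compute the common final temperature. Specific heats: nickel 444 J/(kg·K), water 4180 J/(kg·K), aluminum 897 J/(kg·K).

T_f ≈ 38.1 °C

Conservation of energy gives ΣQ = 0:
0.131·444·(T − 400) + 0.205·4180·(T − 16.6) + 0.135·897·(T − 16.6) = 0
(58.16 + 856.9 + 121.1) T = 58.16·400 + 856.9·16.6 + 121.1·16.6
T = 39500 / 1036.2 = 38.1 °C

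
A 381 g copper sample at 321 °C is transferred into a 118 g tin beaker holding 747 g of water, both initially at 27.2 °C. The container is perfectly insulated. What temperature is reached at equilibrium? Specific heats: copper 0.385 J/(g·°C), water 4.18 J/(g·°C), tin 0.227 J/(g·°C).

T_f ≈ 40.3 °C

Energy conservation, ΣQ = 0:
381×0.385×(T − 321) + 747×4.18×(T − 27.2) + 118×0.227×(T − 27.2) = 0
146.69(T − 321) + 3122.5(T − 27.2) + 26.79(T − 27.2) = 0
3295.9 T = 132745
T = 132745/3295.9 ≈ 40.28 °C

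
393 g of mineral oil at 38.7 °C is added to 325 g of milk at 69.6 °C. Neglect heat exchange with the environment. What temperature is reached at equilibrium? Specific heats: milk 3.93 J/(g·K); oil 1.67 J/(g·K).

T_f ≈ 59.1 °C

Conservation of energy gives ΣQ = 0:
325·3.93·(T − 69.6) + 393·1.67·(T − 38.7) = 0
1933.6 T = 114296
T = 114296/1933.6 ≈ 59.11 °C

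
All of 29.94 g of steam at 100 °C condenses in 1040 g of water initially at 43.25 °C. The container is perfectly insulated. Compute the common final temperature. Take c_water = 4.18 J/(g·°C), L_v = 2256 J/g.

T_f ≈ 59.9 °C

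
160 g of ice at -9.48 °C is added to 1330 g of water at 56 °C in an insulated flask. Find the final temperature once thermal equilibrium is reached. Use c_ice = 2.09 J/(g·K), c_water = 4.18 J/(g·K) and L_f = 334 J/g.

T_f ≈ 40.9 °C

Let T be the final temperature. ΣQ_i = 0:
ice -9.48→0 °C: 160×2.09×9.48 = 3170.1; fusion: m_ice L_f = 160×334 = 53440; meltwater 0→T: 160×4.18×T = 668.8 T; water cools: 1330×4.18×(T − 56) = 5559.4(T − 56)
6228.2 T = 311326 − 56610 = 254716
T ≈ 40.90 °C — above 0 °C, consistent with complete melting.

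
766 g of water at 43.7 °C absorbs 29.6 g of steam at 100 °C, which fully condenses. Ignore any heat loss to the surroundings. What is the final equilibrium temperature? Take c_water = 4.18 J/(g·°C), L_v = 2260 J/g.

T_f ≈ 65.9 °C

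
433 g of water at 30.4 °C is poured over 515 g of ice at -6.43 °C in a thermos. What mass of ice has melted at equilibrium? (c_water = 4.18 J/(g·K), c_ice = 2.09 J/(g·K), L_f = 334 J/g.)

m_melted ≈ 144 g

Cooling the water to 0 °C releases 433·4.18·30.4 = 55022 J.
Of that, 515·2.09·6.43 = 6920.9 J goes to bring the ice to 0 °C, leaving 48101 J.
Melting all 515 g of ice would need 515·334 = 172010 J.
That's not enough to melt it all — equilibrium is at 0 °C with ice remaining.
m_melted·334 = 48101  ⇒  m_melted ≈ 144 g.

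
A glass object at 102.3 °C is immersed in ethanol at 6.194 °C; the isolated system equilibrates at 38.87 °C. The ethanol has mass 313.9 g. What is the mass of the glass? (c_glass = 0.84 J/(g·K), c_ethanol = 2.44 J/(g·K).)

m ≈ 470 g

Setting the total heat transfer to zero:
m·0.84·(38.87 − 102.3) + 313.9·2.44·(38.87 − 6.194) = 0
-53.28 m = -25027
m = -25027/-53.28 ≈ 469.7 g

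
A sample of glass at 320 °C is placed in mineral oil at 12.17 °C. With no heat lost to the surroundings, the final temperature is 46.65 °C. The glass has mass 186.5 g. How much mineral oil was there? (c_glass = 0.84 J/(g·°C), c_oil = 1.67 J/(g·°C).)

m ≈ 744 g

Setting the total heat transfer to zero:
186.5·0.84·(46.65 − 320) + m·1.67·(46.65 − 12.17) = 0
57.58 m = 42823
m = 42823/57.58 ≈ 743.7 g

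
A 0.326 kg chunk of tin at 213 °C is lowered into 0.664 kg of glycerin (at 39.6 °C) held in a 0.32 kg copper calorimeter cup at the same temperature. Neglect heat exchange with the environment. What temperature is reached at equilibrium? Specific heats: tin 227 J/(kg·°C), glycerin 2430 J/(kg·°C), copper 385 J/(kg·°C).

T_f ≈ 46.7 °C

With ΣQ=0 the equilibrium temperature is the m·c-weighted mean:
T_f = (74·213 + 1613.5·39.6 + 123.2·39.6) / (74 + 1613.5 + 123.2)
    = 84537 / 1810.7 ≈ 46.69 °C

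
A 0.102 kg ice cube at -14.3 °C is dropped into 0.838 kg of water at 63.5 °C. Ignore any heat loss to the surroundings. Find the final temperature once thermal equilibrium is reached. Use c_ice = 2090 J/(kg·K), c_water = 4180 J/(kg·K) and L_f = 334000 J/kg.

T_f ≈ 47.2 °C

Sum of m c ΔT and latent-heat terms is zero:
ice -14.3→0 °C: 0.102·2090·14.3 = 3048.5; latent heat to melt: 0.102·334000 = 34068; warm the meltwater: 426.36 T; water: 3502.8(T − 63.5)
3929.2 T = 222430 − 37116 = 185314
T ≈ 47.16 °C. Since T > 0 °C, the all-ice-melts assumption holds.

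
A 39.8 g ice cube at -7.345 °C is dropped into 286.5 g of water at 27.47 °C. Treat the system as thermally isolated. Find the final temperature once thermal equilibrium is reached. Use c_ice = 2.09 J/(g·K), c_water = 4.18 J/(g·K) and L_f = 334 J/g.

T_f ≈ 13.9 °C

Energy balance with sensible and latent terms:
ice -7.345→0 °C: 39.8·2.09·7.345 = 610.97; fusion: m_ice L_f = 39.8·334 = 13293; meltwater 0→T: 39.8·4.18·T = 166.36 T; water: 1197.6(T − 27.47)
1363.9 T = 32897 − 13904 = 18993
T ≈ 13.93 °C (positive, so assuming full melt was valid).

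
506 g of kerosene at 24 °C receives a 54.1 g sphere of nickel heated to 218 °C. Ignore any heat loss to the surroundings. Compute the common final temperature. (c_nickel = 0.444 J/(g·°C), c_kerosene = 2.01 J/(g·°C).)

T_f ≈ 28.5 °C

Taking heat into each body as positive, Σ m c ΔT = 0:
54.1×0.444×(T − 218) + 506×2.01×(T − 24) = 0
24.02(T − 218) + 1017.1(T − 24) = 0
1041.1 T = 29646
T = 29646 / 1041.1 = 28.5 °C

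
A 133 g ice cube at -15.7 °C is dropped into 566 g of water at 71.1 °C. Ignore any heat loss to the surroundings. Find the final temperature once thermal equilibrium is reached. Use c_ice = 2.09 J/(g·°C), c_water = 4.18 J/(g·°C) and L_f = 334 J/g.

Conservation of energy gives ΣQ = 0:
ice -15.7→0 °C: 133·2.09·15.7 = 4364.1; latent heat to melt: 133·334 = 44422; warm the meltwater: 555.94 T; water: 2365.9(T − 71.1)
2921.8 T = 168214 − 48786 = 119428
T ≈ 40.87 °C — above 0 °C, consistent with complete melting.

T_f ≈ 40.9 °C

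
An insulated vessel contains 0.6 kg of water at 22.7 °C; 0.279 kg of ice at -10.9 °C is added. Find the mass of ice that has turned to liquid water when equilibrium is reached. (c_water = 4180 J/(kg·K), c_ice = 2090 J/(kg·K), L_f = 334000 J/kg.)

m_melted ≈ 0.151 kg

Water can give up m c ΔT = 0.6·4180·22.7 = 56932 J before reaching 0 °C.
Warming the ice to 0 °C takes 0.279·2090·10.9 = 6355.9 J, leaving 50576 J for melting.
Fully melting the ice requires m_ice L_f = 0.279·334000 = 93186 J.
50576 J < 93186 J, so only part of the ice melts and the system sits at 0 °C.
m_melted·334000 = 50576  ⇒  m_melted ≈ 0.1514 kg.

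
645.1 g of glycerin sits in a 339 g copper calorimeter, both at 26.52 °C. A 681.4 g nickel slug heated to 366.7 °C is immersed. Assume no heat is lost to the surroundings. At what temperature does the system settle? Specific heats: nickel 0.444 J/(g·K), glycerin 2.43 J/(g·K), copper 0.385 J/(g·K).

Conservation of energy gives ΣQ = 0:
681.4×0.444×(T − 366.7) + 645.1×2.43×(T − 26.52) + 339×0.385×(T − 26.52) = 0
(302.54 + 1567.6 + 130.52) T = 302.54×366.7 + 1567.6×26.52 + 130.52×26.52
T = 155976 / 2000.6 = 78 °C

T_f ≈ 78.0 °C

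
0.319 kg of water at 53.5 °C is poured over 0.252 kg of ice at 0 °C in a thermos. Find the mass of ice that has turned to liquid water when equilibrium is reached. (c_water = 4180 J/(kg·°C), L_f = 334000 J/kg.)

m_melted ≈ 0.214 kg

Heat available from the water dropping to 0 °C: 0.319·4180·53.5 = 71338 J.
Melting all 0.252 kg of ice would need 0.252·334000 = 84168 J.
Since 71338 < 84168 J, not all the ice melts; equilibrium is at 0 °C.
Mass melted = 71338/334000 ≈ 0.2136 kg.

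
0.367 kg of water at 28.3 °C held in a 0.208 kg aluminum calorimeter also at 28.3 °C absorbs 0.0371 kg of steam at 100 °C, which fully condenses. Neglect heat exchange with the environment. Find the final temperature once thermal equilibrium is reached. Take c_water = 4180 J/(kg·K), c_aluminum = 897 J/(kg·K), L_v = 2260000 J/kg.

Conservation of energy gives ΣQ = 0:
latent heat released on condensation: 0.0371·2260000 = 83846; condensed water 100 °C→T: 155.08(T − 100); water warms: 0.367·4180·(T − 28.3) = 1534.1(T − 28.3); aluminum cup: 0.208·897·(T − 28.3) = 186.58(T − 28.3)
1875.7 T = 83846 + 15508 + 48694 = 148048
T ≈ 78.93 °C (< 100 °C, so full condensation is consistent).

T_f ≈ 78.9 °C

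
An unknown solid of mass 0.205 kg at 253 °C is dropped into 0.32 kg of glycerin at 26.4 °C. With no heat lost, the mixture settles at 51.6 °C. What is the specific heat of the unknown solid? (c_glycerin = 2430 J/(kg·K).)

c ≈ 475 J/(kg·K)

Energy conservation, ΣQ = 0:
0.205·c·(51.6 − 253) + 0.32·2430·(51.6 − 26.4) = 0
-41.29 c = -19596
c = -19596/-41.29 ≈ 474.6 J/(kg·K)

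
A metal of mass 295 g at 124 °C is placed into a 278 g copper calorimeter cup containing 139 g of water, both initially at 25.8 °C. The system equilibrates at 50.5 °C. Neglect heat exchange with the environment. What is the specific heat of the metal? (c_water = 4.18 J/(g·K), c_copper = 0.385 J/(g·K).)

Let T be the final temperature. ΣQ_i = 0:
295×c×(50.5 − 124) + 139×4.18×(50.5 − 25.8) + 278×0.385×(50.5 − 25.8) = 0
-21682 c = -16995
c = -16995/-21682 ≈ 0.7838 J/(g·K)

c ≈ 0.784 J/(g·K)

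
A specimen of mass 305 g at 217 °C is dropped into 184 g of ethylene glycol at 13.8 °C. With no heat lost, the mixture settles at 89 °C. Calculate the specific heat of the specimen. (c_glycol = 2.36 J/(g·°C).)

c ≈ 0.836 J/(g·°C)

Setting the total heat transfer to zero:
305·c·(89 − 217) + 184·2.36·(89 − 13.8) = 0
-39040 c = -32655
c = -32655/-39040 ≈ 0.8364 J/(g·°C)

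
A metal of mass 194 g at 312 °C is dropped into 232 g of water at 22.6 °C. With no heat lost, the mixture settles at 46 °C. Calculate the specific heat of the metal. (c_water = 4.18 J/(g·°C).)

c ≈ 0.44 J/(g·°C)

Heat lost by the metal = heat gained by the water:
194·c·(312 − 46) = 232·4.18·(46 − 22.6)
51604 c = 22692  ⇒  c ≈ 0.4397 J/(g·°C)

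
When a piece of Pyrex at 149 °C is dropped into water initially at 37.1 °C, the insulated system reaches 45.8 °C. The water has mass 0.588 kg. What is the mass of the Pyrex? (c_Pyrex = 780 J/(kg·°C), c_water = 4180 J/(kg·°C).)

m ≈ 0.266 kg

Heat gained plus heat lost sum to zero:
m·780·(45.8 − 149) + 0.588·4180·(45.8 − 37.1) = 0
-80496 m = -21383
m = -21383/-80496 ≈ 0.2656 kg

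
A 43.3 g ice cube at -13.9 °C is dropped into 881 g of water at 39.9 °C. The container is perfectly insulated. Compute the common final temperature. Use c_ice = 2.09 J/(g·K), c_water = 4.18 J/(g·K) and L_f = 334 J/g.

Heat gained plus heat lost sum to zero:
ice -13.9→0 °C: 43.3×2.09×13.9 = 1257.9
  melt ice: 43.3×334 = 14462
  meltwater 0→T: 43.3×4.18×T = 180.99 T
  water cools: 881×4.18×(T − 39.9) = 3682.6(T − 39.9)
3863.6 T = 146935 − 15720 = 131215
T ≈ 33.96 °C. Since T > 0 °C, the all-ice-melts assumption holds.

T_f ≈ 34.0 °C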